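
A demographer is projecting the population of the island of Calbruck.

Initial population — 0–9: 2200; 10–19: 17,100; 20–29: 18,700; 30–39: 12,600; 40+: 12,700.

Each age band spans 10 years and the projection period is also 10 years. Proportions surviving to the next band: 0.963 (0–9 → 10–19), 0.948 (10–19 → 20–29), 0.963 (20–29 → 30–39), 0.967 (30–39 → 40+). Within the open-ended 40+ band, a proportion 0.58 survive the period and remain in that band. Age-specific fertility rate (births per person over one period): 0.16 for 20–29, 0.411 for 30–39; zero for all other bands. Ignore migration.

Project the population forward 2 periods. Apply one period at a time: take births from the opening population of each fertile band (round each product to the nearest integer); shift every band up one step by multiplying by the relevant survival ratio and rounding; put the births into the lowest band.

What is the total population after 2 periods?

64237

Period 1.
Births: 18700 × 0.16 = 2992, 12600 × 0.411 = 5179 ⇒ total 8171
10–19: 2200 × 0.963 = 2119
20–29: 17100 × 0.948 = 16211
30–39: 18700 × 0.963 = 18008
40+: 12600 × 0.967 + 12700 × 0.58 = 12184 + 7366 = 19550
Population now: 0–9=8171, 10–19=2119, 20–29=16211, 30–39=18008, 40+=19550
Period 2.
Births: 16211 × 0.16 = 2594, 18008 × 0.411 = 7401 ⇒ total 9995
10–19: 8171 × 0.963 = 7869
20–29: 2119 × 0.948 = 2009
30–39: 16211 × 0.963 = 15611
40+: 18008 × 0.967 + 19550 × 0.58 = 17414 + 11339 = 28753
Population now: 0–9=9995, 10–19=7869, 20–29=2009, 30–39=15611, 40+=28753
Total after period 2: 9995 + 7869 + 2009 + 15611 + 28753 = 64237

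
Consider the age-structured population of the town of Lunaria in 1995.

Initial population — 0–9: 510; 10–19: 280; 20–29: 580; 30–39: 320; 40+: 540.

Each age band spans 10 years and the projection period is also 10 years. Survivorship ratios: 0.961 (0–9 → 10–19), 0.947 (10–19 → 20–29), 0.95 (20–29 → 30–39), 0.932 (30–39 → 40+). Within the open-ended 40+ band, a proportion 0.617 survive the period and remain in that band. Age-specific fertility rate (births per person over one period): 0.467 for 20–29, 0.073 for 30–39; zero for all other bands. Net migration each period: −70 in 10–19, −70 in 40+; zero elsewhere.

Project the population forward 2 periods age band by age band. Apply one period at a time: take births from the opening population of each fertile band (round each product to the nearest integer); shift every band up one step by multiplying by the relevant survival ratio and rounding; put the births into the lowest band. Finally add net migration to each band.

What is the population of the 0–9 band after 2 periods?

164

Let band 1 be 0–9 through band 5 = 40+.
— Period 1 —
Births: 580 × 0.467 = 271  |  320 × 0.073 = 23 — total 294
Band 2: 510 × 0.961 = 490
Band 3: 280 × 0.947 = 265
Band 4: 580 × 0.95 = 551
Band 5: 320 × 0.932 + 540 × 0.617 = 298 + 333 = 631
Net migration: Band 2 − 70 → 420; Band 5 − 70 → 561
End of period: [294, 420, 265, 551, 561]
— Period 2 —
Births: 265 × 0.467 = 124  |  551 × 0.073 = 40 — total 164
Band 2: 294 × 0.961 = 283
Band 3: 420 × 0.947 = 398
Band 4: 265 × 0.95 = 252
Band 5: 551 × 0.932 + 561 × 0.617 = 514 + 346 = 860
Net migration: Band 2 − 70 → 213; Band 5 − 70 → 790
End of period: [164, 213, 398, 252, 790]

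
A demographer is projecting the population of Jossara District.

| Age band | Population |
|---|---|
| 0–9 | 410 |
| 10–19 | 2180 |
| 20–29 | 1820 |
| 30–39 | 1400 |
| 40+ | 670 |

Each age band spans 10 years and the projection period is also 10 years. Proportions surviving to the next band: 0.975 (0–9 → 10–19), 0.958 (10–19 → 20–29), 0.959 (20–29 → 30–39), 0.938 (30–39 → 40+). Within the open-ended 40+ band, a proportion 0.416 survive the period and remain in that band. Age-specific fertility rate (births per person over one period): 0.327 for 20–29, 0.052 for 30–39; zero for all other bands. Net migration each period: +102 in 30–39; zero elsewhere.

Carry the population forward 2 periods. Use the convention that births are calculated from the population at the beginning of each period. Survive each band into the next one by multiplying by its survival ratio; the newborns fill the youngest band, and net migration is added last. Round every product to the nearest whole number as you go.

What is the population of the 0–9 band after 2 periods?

779

Call the bands 1 to 5, youngest first.
[period 1]
Births: 1820 × 0.327 = 595  |  1400 × 0.052 = 73 → 668
Band 2: 410 × 0.975 = 400
Band 3: 2180 × 0.958 = 2088
Band 4: 1820 × 0.959 = 1745
Band 5: 1400 × 0.938 + 670 × 0.416 = 1313 + 279 = 1592
Net migration: Band 4 + 102 → 1847
Population now: 0–9=668, 10–19=400, 20–29=2088, 30–39=1847, 40+=1592
[period 2]
Births: 2088 × 0.327 = 683  |  1847 × 0.052 = 96 → 779
Band 2: 668 × 0.975 = 651
Band 3: 400 × 0.958 = 383
Band 4: 2088 × 0.959 = 2002
Band 5: 1847 × 0.938 + 1592 × 0.416 = 1732 + 662 = 2394
Net migration: Band 4 + 102 → 2104
Population now: 0–9=779, 10–19=651, 20–29=383, 30–39=2104, 40+=2394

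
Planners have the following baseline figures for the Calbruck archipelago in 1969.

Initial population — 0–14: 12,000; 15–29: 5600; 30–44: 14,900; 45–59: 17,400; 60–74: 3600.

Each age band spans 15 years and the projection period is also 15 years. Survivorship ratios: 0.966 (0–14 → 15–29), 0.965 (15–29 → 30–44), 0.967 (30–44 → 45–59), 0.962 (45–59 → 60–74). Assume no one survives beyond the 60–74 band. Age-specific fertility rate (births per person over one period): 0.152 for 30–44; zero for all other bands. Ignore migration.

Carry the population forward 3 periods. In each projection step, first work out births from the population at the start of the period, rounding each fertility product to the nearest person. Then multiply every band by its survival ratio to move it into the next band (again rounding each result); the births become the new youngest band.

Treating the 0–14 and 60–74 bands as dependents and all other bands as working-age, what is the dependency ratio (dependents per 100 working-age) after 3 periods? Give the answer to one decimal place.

49.0

— Period 1 —
Births: 14900 * 0.152 = 2265
15–29: 12000 * 0.966 = 11592
30–44: 5600 * 0.965 = 5404
45–59: 14900 * 0.967 = 14408
60–74: 17400 * 0.962 = 16739
End of period: [2265, 11592, 5404, 14408, 16739]
— Period 2 —
Births: 5404 * 0.152 = 821
15–29: 2265 * 0.966 = 2188
30–44: 11592 * 0.965 = 11186
45–59: 5404 * 0.967 = 5226
60–74: 14408 * 0.962 = 13860
End of period: [821, 2188, 11186, 5226, 13860]
— Period 3 —
Births: 11186 * 0.152 = 1700
15–29: 821 * 0.966 = 793
30–44: 2188 * 0.965 = 2111
45–59: 11186 * 0.967 = 10817
60–74: 5226 * 0.962 = 5027
End of period: [1700, 793, 2111, 10817, 5027]
Dependents (band 0–14 + band 60–74) = 1700 + 5027 = 6727; working-age = 13721; ratio = 6727/13721 × 100 = 49.0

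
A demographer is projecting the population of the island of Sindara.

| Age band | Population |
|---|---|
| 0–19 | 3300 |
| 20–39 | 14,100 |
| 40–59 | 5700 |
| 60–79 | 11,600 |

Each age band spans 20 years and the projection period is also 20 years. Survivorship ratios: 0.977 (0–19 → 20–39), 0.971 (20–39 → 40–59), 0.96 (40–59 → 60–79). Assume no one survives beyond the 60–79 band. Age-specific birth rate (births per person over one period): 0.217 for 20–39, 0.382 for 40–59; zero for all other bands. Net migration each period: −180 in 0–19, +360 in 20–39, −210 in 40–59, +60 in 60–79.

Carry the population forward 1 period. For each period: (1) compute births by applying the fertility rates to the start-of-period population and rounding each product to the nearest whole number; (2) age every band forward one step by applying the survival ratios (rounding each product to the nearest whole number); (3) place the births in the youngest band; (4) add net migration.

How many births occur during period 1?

5237

— Period 1 —
Births: 14100 × 0.217 = 3060  |  5700 × 0.382 = 2177 → 5237
20–39: 3300 × 0.977 = 3224
40–59: 14100 × 0.971 = 13691
60–79: 5700 × 0.96 = 5472
Net migration: 0–19 − 180 → 5057; 20–39 + 360 → 3584; 40–59 − 210 → 13481; 60–79 + 60 → 5532
→ [5057, 3584, 13481, 5532]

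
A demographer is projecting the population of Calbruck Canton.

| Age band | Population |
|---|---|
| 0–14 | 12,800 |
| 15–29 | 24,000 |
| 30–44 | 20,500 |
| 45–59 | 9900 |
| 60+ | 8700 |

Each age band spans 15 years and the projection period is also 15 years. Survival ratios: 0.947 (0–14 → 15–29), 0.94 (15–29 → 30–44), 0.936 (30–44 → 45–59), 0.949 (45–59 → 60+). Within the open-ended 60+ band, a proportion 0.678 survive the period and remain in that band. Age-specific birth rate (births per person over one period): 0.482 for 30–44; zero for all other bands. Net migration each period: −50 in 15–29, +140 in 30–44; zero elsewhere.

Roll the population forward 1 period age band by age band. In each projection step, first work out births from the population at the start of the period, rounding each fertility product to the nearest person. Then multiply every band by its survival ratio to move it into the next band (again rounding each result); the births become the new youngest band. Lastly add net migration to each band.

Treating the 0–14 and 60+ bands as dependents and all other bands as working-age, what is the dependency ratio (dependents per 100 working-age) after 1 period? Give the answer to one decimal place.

46.7

Numbering the groups 1..5 from youngest to oldest:
Period 1:
Births: 20500 × 0.482 = 9881
Group 2: 12800 × 0.947 = 12122
Group 3: 24000 × 0.94 = 22560
Group 4: 20500 × 0.936 = 19188
Group 5: 9900 × 0.949 + 8700 × 0.678 = 9395 + 5899 = 15294
Net migration: Group 2 − 50 → 12072; Group 3 + 140 → 22700
Giving 9881 / 12072 / 22700 / 19188 / 15294.
Dependents (band 0–14 + band 60+) = 9881 + 15294 = 25175; working-age = 53960; ratio = 25175/53960 × 100 = 46.7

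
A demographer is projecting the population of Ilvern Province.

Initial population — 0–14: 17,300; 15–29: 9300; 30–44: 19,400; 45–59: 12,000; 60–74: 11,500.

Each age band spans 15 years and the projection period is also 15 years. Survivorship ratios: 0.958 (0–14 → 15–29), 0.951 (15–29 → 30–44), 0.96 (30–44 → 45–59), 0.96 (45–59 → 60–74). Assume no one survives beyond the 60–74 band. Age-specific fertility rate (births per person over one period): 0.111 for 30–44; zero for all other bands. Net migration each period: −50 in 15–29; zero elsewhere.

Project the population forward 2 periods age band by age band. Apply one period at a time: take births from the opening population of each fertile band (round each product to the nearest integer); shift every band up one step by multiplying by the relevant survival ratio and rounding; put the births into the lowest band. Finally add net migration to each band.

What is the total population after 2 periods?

45077

Period 1.
Births: 19400 × 0.111 = 2153
15–29: 17300 × 0.958 = 16573
30–44: 9300 × 0.951 = 8844
45–59: 19400 × 0.96 = 18624
60–74: 12000 × 0.96 = 11520
Net migration: 15–29 − 50 → 16523
Giving 2153 / 16523 / 8844 / 18624 / 11520.
Period 2.
Births: 8844 × 0.111 = 982
15–29: 2153 × 0.958 = 2063
30–44: 16523 × 0.951 = 15713
45–59: 8844 × 0.96 = 8490
60–74: 18624 × 0.96 = 17879
Net migration: 15–29 − 50 → 2013
Giving 982 / 2013 / 15713 / 8490 / 17879.
Total after period 2: 982 + 2013 + 15713 + 8490 + 17879 = 45077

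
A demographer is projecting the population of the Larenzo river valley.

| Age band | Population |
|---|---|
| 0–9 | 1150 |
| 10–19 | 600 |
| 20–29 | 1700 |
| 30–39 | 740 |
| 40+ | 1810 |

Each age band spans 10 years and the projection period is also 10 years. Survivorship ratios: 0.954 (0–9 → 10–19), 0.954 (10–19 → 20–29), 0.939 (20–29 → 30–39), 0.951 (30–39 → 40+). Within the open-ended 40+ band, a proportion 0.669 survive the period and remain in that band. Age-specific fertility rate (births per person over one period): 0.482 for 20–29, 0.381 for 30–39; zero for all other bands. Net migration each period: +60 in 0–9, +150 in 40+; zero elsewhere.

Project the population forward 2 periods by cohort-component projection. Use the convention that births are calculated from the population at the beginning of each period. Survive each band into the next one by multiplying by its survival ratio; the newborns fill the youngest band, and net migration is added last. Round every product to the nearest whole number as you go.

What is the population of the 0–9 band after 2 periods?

944

Numbering the bands 1..5 from youngest to oldest:
[period 1]
Births: 1700 × 0.482 = 819  |  740 × 0.381 = 282 → 1101
Band 2: 1150 × 0.954 = 1097
Band 3: 600 × 0.954 = 572
Band 4: 1700 × 0.939 = 1596
Band 5: 740 × 0.951 + 1810 × 0.669 = 704 + 1211 = 1915
Net migration: Band 1 + 60 → 1161; Band 5 + 150 → 2065
Population now: 0–9=1161, 10–19=1097, 20–29=572, 30–39=1596, 40+=2065
[period 2]
Births: 572 × 0.482 = 276  |  1596 × 0.381 = 608 → 884
Band 2: 1161 × 0.954 = 1108
Band 3: 1097 × 0.954 = 1047
Band 4: 572 × 0.939 = 537
Band 5: 1596 × 0.951 + 2065 × 0.669 = 1518 + 1381 = 2899
Net migration: Band 1 + 60 → 944; Band 5 + 150 → 3049
Population now: 0–9=944, 10–19=1108, 20–29=1047, 30–39=537, 40+=3049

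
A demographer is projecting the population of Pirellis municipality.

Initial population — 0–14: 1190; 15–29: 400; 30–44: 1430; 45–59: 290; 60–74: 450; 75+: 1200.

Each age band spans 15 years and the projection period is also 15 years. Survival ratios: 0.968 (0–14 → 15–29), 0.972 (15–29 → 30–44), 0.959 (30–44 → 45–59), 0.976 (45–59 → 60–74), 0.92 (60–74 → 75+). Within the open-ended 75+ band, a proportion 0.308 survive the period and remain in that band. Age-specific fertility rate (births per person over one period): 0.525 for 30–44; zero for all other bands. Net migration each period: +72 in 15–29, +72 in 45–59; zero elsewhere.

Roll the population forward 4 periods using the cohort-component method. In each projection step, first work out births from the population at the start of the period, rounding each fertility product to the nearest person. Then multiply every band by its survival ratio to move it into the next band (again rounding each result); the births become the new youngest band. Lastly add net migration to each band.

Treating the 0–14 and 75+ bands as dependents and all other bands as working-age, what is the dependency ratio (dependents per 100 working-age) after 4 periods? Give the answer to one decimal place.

After projecting period 1:
Births: 1430 * 0.525 = 751
15–29: 1190 * 0.968 = 1152
30–44: 400 * 0.972 = 389
45–59: 1430 * 0.959 = 1371
60–74: 290 * 0.976 = 283
75+: 450 * 0.92 + 1200 * 0.308 = 414 + 370 = 784
Net migration: 15–29 + 72 → 1224; 45–59 + 72 → 1443
End of period: [751, 1224, 389, 1443, 283, 784]
After projecting period 2:
Births: 389 * 0.525 = 204
15–29: 751 * 0.968 = 727
30–44: 1224 * 0.972 = 1190
45–59: 389 * 0.959 = 373
60–74: 1443 * 0.976 = 1408
75+: 283 * 0.92 + 784 * 0.308 = 260 + 241 = 501
Net migration: 15–29 + 72 → 799; 45–59 + 72 → 445
End of period: [204, 799, 1190, 445, 1408, 501]
After projecting period 3:
Births: 1190 * 0.525 = 625
15–29: 204 * 0.968 = 197
30–44: 799 * 0.972 = 777
45–59: 1190 * 0.959 = 1141
60–74: 445 * 0.976 = 434
75+: 1408 * 0.92 + 501 * 0.308 = 1295 + 154 = 1449
Net migration: 15–29 + 72 → 269; 45–59 + 72 → 1213
End of period: [625, 269, 777, 1213, 434, 1449]
After projecting period 4:
Births: 777 * 0.525 = 408
15–29: 625 * 0.968 = 605
30–44: 269 * 0.972 = 261
45–59: 777 * 0.959 = 745
60–74: 1213 * 0.976 = 1184
75+: 434 * 0.92 + 1449 * 0.308 = 399 + 446 = 845
Net migration: 15–29 + 72 → 677; 45–59 + 72 → 817
End of period: [408, 677, 261, 817, 1184, 845]
Dependents (band 0–14 + band 75+) = 408 + 845 = 1253; working-age = 2939; ratio = 1253/2939 × 100 = 42.6

42.6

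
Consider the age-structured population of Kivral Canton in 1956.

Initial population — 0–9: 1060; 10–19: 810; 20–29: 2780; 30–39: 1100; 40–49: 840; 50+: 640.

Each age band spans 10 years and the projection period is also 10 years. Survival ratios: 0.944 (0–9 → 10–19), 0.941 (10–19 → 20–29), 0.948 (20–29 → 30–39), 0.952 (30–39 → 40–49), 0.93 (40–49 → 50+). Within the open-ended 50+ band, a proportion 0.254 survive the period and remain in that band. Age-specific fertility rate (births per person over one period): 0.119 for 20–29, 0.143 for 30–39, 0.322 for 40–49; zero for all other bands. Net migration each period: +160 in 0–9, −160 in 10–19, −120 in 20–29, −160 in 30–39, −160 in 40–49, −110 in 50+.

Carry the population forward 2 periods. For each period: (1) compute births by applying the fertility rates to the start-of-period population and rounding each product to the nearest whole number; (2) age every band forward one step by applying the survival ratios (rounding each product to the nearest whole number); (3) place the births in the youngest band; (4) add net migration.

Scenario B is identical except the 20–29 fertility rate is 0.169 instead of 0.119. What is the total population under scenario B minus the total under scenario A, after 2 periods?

163

Let band 1 be 0–9 through band 6 = 50+.
After projecting period 1:
Births: 2780 × 0.119 = 331, 1100 × 0.143 = 157, 840 × 0.322 = 270 → 758
Band 2: 1060 × 0.944 = 1001
Band 3: 810 × 0.941 = 762
Band 4: 2780 × 0.948 = 2635
Band 5: 1100 × 0.952 = 1047
Band 6: 840 × 0.93 + 640 × 0.254 = 781 + 163 = 944
Net migration: Band 1 + 160 → 918; Band 2 − 160 → 841; Band 3 − 120 → 642; Band 4 − 160 → 2475; Band 5 − 160 → 887; Band 6 − 110 → 834
End of period: [918, 841, 642, 2475, 887, 834]
After projecting period 2:
Births: 642 × 0.119 = 76, 2475 × 0.143 = 354, 887 × 0.322 = 286 → 716
Band 2: 918 × 0.944 = 867
Band 3: 841 × 0.941 = 791
Band 4: 642 × 0.948 = 609
Band 5: 2475 × 0.952 = 2356
Band 6: 887 × 0.93 + 834 × 0.254 = 825 + 212 = 1037
Net migration: Band 1 + 160 → 876; Band 2 − 160 → 707; Band 3 − 120 → 671; Band 4 − 160 → 449; Band 5 − 160 → 2196; Band 6 − 110 → 927
End of period: [876, 707, 671, 449, 2196, 927]
Scenario A total after 2 periods: 5826
Scenario B projection —
After projecting period 1:
Births: 2780 × 0.169 = 470, 1100 × 0.143 = 157, 840 × 0.322 = 270 → 897
Band 2: 1060 × 0.944 = 1001
Band 3: 810 × 0.941 = 762
Band 4: 2780 × 0.948 = 2635
Band 5: 1100 × 0.952 = 1047
Band 6: 840 × 0.93 + 640 × 0.254 = 781 + 163 = 944
Net migration: Band 1 + 160 → 1057; Band 2 − 160 → 841; Band 3 − 120 → 642; Band 4 − 160 → 2475; Band 5 − 160 → 887; Band 6 − 110 → 834
End of period: [1057, 841, 642, 2475, 887, 834]
After projecting period 2:
Births: 642 × 0.169 = 108, 2475 × 0.143 = 354, 887 × 0.322 = 286 → 748
Band 2: 1057 × 0.944 = 998
Band 3: 841 × 0.941 = 791
Band 4: 642 × 0.948 = 609
Band 5: 2475 × 0.952 = 2356
Band 6: 887 × 0.93 + 834 × 0.254 = 825 + 212 = 1037
Net migration: Band 1 + 160 → 908; Band 2 − 160 → 838; Band 3 − 120 → 671; Band 4 − 160 → 449; Band 5 − 160 → 2196; Band 6 − 110 → 927
End of period: [908, 838, 671, 449, 2196, 927]
Scenario B total after 2 periods: 5989
Difference B − A = 5989 − 5826 = 163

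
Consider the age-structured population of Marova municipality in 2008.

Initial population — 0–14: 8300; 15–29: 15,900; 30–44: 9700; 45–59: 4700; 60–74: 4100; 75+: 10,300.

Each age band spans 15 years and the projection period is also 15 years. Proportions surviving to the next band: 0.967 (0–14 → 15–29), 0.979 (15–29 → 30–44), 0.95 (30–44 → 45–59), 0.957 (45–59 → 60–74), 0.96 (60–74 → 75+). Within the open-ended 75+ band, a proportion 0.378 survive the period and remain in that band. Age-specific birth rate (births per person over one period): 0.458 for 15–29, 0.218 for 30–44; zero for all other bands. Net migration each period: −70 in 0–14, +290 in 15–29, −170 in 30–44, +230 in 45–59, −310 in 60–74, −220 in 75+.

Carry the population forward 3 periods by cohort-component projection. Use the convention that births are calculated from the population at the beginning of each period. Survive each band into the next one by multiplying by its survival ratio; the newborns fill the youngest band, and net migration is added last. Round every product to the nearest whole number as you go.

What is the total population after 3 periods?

54420

[period 1]
Births: 15900 × 0.458 = 7282, 9700 × 0.218 = 2115 → 9397
15–29: 8300 × 0.967 = 8026
30–44: 15900 × 0.979 = 15566
45–59: 9700 × 0.95 = 9215
60–74: 4700 × 0.957 = 4498
75+: 4100 × 0.96 + 10300 × 0.378 = 3936 + 3893 = 7829
Net migration: 0–14 − 70 → 9327; 15–29 + 290 → 8316; 30–44 − 170 → 15396; 45–59 + 230 → 9445; 60–74 − 310 → 4188; 75+ − 220 → 7609
Giving 9327 / 8316 / 15396 / 9445 / 4188 / 7609.
[period 2]
Births: 8316 × 0.458 = 3809, 15396 × 0.218 = 3356 → 7165
15–29: 9327 × 0.967 = 9019
30–44: 8316 × 0.979 = 8141
45–59: 15396 × 0.95 = 14626
60–74: 9445 × 0.957 = 9039
75+: 4188 × 0.96 + 7609 × 0.378 = 4020 + 2876 = 6896
Net migration: 0–14 − 70 → 7095; 15–29 + 290 → 9309; 30–44 − 170 → 7971; 45–59 + 230 → 14856; 60–74 − 310 → 8729; 75+ − 220 → 6676
Giving 7095 / 9309 / 7971 / 14856 / 8729 / 6676.
[period 3]
Births: 9309 × 0.458 = 4264, 7971 × 0.218 = 1738 → 6002
15–29: 7095 × 0.967 = 6861
30–44: 9309 × 0.979 = 9114
45–59: 7971 × 0.95 = 7572
60–74: 14856 × 0.957 = 14217
75+: 8729 × 0.96 + 6676 × 0.378 = 8380 + 2524 = 10904
Net migration: 0–14 − 70 → 5932; 15–29 + 290 → 7151; 30–44 − 170 → 8944; 45–59 + 230 → 7802; 60–74 − 310 → 13907; 75+ − 220 → 10684
Giving 5932 / 7151 / 8944 / 7802 / 13907 / 10684.
Total after period 3: 5932 + 7151 + 8944 + 7802 + 13907 + 10684 = 54420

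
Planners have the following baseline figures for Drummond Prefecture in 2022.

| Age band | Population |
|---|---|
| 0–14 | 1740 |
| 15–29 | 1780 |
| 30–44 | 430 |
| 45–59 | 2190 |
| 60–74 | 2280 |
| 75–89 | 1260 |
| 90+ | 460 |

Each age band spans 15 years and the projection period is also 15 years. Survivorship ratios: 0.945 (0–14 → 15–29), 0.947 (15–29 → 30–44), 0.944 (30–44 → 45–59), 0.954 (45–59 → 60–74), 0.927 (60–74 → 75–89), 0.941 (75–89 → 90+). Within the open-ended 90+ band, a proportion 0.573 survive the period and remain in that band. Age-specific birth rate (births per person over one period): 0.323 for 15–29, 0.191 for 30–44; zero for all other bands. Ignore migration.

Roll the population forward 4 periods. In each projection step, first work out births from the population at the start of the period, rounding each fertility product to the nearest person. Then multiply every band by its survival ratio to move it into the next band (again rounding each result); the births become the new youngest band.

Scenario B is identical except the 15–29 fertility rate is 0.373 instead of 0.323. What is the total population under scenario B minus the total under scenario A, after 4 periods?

294

Call the groups 1 to 7, youngest first.
Period 1.
Births: 1780 * 0.323 = 575, 430 * 0.191 = 82 → 657
Group 2: 1740 * 0.945 = 1644
Group 3: 1780 * 0.947 = 1686
Group 4: 430 * 0.944 = 406
Group 5: 2190 * 0.954 = 2089
Group 6: 2280 * 0.927 = 2114
Group 7: 1260 * 0.941 + 460 * 0.573 = 1186 + 264 = 1450
Giving 657 / 1644 / 1686 / 406 / 2089 / 2114 / 1450.
Period 2.
Births: 1644 * 0.323 = 531, 1686 * 0.191 = 322 → 853
Group 2: 657 * 0.945 = 621
Group 3: 1644 * 0.947 = 1557
Group 4: 1686 * 0.944 = 1592
Group 5: 406 * 0.954 = 387
Group 6: 2089 * 0.927 = 1937
Group 7: 2114 * 0.941 + 1450 * 0.573 = 1989 + 831 = 2820
Giving 853 / 621 / 1557 / 1592 / 387 / 1937 / 2820.
Period 3.
Births: 621 * 0.323 = 201, 1557 * 0.191 = 297 → 498
Group 2: 853 * 0.945 = 806
Group 3: 621 * 0.947 = 588
Group 4: 1557 * 0.944 = 1470
Group 5: 1592 * 0.954 = 1519
Group 6: 387 * 0.927 = 359
Group 7: 1937 * 0.941 + 2820 * 0.573 = 1823 + 1616 = 3439
Giving 498 / 806 / 588 / 1470 / 1519 / 359 / 3439.
Period 4.
Births: 806 * 0.323 = 260, 588 * 0.191 = 112 → 372
Group 2: 498 * 0.945 = 471
Group 3: 806 * 0.947 = 763
Group 4: 588 * 0.944 = 555
Group 5: 1470 * 0.954 = 1402
Group 6: 1519 * 0.927 = 1408
Group 7: 359 * 0.941 + 3439 * 0.573 = 338 + 1971 = 2309
Giving 372 / 471 / 763 / 555 / 1402 / 1408 / 2309.
Scenario A total after 4 periods: 7280
Scenario B projection —
Period 1.
Births: 1780 * 0.373 = 664, 430 * 0.191 = 82 → 746
Group 2: 1740 * 0.945 = 1644
Group 3: 1780 * 0.947 = 1686
Group 4: 430 * 0.944 = 406
Group 5: 2190 * 0.954 = 2089
Group 6: 2280 * 0.927 = 2114
Group 7: 1260 * 0.941 + 460 * 0.573 = 1186 + 264 = 1450
Giving 746 / 1644 / 1686 / 406 / 2089 / 2114 / 1450.
Period 2.
Births: 1644 * 0.373 = 613, 1686 * 0.191 = 322 → 935
Group 2: 746 * 0.945 = 705
Group 3: 1644 * 0.947 = 1557
Group 4: 1686 * 0.944 = 1592
Group 5: 406 * 0.954 = 387
Group 6: 2089 * 0.927 = 1937
Group 7: 2114 * 0.941 + 1450 * 0.573 = 1989 + 831 = 2820
Giving 935 / 705 / 1557 / 1592 / 387 / 1937 / 2820.
Period 3.
Births: 705 * 0.373 = 263, 1557 * 0.191 = 297 → 560
Group 2: 935 * 0.945 = 884
Group 3: 705 * 0.947 = 668
Group 4: 1557 * 0.944 = 1470
Group 5: 1592 * 0.954 = 1519
Group 6: 387 * 0.927 = 359
Group 7: 1937 * 0.941 + 2820 * 0.573 = 1823 + 1616 = 3439
Giving 560 / 884 / 668 / 1470 / 1519 / 359 / 3439.
Period 4.
Births: 884 * 0.373 = 330, 668 * 0.191 = 128 → 458
Group 2: 560 * 0.945 = 529
Group 3: 884 * 0.947 = 837
Group 4: 668 * 0.944 = 631
Group 5: 1470 * 0.954 = 1402
Group 6: 1519 * 0.927 = 1408
Group 7: 359 * 0.941 + 3439 * 0.573 = 338 + 1971 = 2309
Giving 458 / 529 / 837 / 631 / 1402 / 1408 / 2309.
Scenario B total after 4 periods: 7574
Difference B − A = 7574 − 7280 = 294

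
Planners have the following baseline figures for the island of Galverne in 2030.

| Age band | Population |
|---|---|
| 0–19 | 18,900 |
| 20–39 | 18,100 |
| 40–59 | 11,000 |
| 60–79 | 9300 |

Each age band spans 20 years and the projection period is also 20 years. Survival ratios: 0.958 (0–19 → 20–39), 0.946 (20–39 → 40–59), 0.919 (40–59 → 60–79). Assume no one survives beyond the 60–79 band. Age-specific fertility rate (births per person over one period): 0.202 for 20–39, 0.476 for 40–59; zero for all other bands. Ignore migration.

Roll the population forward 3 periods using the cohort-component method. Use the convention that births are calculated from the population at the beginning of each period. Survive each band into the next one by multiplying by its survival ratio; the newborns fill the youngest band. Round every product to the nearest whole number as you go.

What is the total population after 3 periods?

44986

— Period 1 —
Births: 18100 * 0.202 = 3656  |  11000 * 0.476 = 5236 → 8892
20–39: 18900 * 0.958 = 18106
40–59: 18100 * 0.946 = 17123
60–79: 11000 * 0.919 = 10109
Population now: 0–19=8892, 20–39=18106, 40–59=17123, 60–79=10109
— Period 2 —
Births: 18106 * 0.202 = 3657  |  17123 * 0.476 = 8151 → 11808
20–39: 8892 * 0.958 = 8519
40–59: 18106 * 0.946 = 17128
60–79: 17123 * 0.919 = 15736
Population now: 0–19=11808, 20–39=8519, 40–59=17128, 60–79=15736
— Period 3 —
Births: 8519 * 0.202 = 1721  |  17128 * 0.476 = 8153 → 9874
20–39: 11808 * 0.958 = 11312
40–59: 8519 * 0.946 = 8059
60–79: 17128 * 0.919 = 15741
Population now: 0–19=9874, 20–39=11312, 40–59=8059, 60–79=15741
Total after period 3: 9874 + 11312 + 8059 + 15741 = 44986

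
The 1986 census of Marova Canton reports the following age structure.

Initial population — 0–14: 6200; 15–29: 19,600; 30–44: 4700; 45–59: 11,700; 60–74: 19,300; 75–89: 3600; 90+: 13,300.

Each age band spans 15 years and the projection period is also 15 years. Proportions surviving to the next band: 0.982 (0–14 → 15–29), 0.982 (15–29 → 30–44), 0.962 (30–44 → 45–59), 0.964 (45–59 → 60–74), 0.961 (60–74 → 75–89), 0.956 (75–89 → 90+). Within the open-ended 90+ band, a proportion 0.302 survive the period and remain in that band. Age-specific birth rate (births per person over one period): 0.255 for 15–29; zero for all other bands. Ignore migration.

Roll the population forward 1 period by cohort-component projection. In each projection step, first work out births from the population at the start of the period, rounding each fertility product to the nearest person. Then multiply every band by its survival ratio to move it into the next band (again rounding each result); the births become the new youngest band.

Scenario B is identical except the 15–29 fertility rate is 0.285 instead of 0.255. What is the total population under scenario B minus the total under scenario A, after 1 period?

588

(Bands numbered youngest = 1 to oldest = 7.)
— Period 1 —
Births: 19600 × 0.255 = 4998
Band 2: 6200 × 0.982 = 6088
Band 3: 19600 × 0.982 = 19247
Band 4: 4700 × 0.962 = 4521
Band 5: 11700 × 0.964 = 11279
Band 6: 19300 × 0.961 = 18547
Band 7: 3600 × 0.956 + 13300 × 0.302 = 3442 + 4017 = 7459
→ [4998, 6088, 19247, 4521, 11279, 18547, 7459]
Scenario A total after 1 period: 72139
Scenario B projection —
— Period 1 —
Births: 19600 × 0.285 = 5586
Band 2: 6200 × 0.982 = 6088
Band 3: 19600 × 0.982 = 19247
Band 4: 4700 × 0.962 = 4521
Band 5: 11700 × 0.964 = 11279
Band 6: 19300 × 0.961 = 18547
Band 7: 3600 × 0.956 + 13300 × 0.302 = 3442 + 4017 = 7459
→ [5586, 6088, 19247, 4521, 11279, 18547, 7459]
Scenario B total after 1 period: 72727
Difference B − A = 72727 − 72139 = 588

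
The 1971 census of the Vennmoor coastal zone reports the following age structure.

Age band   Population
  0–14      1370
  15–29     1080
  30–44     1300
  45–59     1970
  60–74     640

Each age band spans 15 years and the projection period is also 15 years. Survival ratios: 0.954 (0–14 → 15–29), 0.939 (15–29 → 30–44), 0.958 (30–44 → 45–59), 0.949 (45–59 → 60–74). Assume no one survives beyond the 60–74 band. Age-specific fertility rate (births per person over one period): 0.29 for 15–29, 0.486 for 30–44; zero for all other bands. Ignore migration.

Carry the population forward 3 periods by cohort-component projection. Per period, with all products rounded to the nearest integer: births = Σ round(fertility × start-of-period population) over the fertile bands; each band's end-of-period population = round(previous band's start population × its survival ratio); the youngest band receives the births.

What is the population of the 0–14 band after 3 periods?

(Groups numbered youngest = 1 to oldest = 5.)
Period 1:
Births: 1080 × 0.29 = 313  |  1300 × 0.486 = 632 ⇒ total 945
Group 2: 1370 × 0.954 = 1307
Group 3: 1080 × 0.939 = 1014
Group 4: 1300 × 0.958 = 1245
Group 5: 1970 × 0.949 = 1870
Population now: 0–14=945, 15–29=1307, 30–44=1014, 45–59=1245, 60–74=1870
Period 2:
Births: 1307 × 0.29 = 379  |  1014 × 0.486 = 493 ⇒ total 872
Group 2: 945 × 0.954 = 902
Group 3: 1307 × 0.939 = 1227
Group 4: 1014 × 0.958 = 971
Group 5: 1245 × 0.949 = 1182
Population now: 0–14=872, 15–29=902, 30–44=1227, 45–59=971, 60–74=1182
Period 3:
Births: 902 × 0.29 = 262  |  1227 × 0.486 = 596 ⇒ total 858
Group 2: 872 × 0.954 = 832
Group 3: 902 × 0.939 = 847
Group 4: 1227 × 0.958 = 1175
Group 5: 971 × 0.949 = 921
Population now: 0–14=858, 15–29=832, 30–44=847, 45–59=1175, 60–74=921

858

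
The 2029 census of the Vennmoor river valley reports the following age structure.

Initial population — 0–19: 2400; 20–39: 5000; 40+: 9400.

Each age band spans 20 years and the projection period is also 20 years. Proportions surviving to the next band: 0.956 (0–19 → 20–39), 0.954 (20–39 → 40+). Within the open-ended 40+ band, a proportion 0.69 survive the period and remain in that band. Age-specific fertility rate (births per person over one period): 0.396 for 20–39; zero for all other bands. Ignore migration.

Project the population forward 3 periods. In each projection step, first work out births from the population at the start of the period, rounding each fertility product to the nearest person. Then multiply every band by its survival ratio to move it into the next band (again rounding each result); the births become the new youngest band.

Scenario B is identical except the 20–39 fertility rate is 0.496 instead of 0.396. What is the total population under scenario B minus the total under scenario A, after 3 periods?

1102

After projecting period 1:
Births: 5000 × 0.396 = 1980
20–39: 2400 × 0.956 = 2294
40+: 5000 × 0.954 + 9400 × 0.69 = 4770 + 6486 = 11256
Giving 1980 / 2294 / 11256.
After projecting period 2:
Births: 2294 × 0.396 = 908
20–39: 1980 × 0.956 = 1893
40+: 2294 × 0.954 + 11256 × 0.69 = 2188 + 7767 = 9955
Giving 908 / 1893 / 9955.
After projecting period 3:
Births: 1893 × 0.396 = 750
20–39: 908 × 0.956 = 868
40+: 1893 × 0.954 + 9955 × 0.69 = 1806 + 6869 = 8675
Giving 750 / 868 / 8675.
Scenario A total after 3 periods: 10293
Scenario B projection —
After projecting period 1:
Births: 5000 × 0.496 = 2480
20–39: 2400 × 0.956 = 2294
40+: 5000 × 0.954 + 9400 × 0.69 = 4770 + 6486 = 11256
Giving 2480 / 2294 / 11256.
After projecting period 2:
Births: 2294 × 0.496 = 1138
20–39: 2480 × 0.956 = 2371
40+: 2294 × 0.954 + 11256 × 0.69 = 2188 + 7767 = 9955
Giving 1138 / 2371 / 9955.
After projecting period 3:
Births: 2371 × 0.496 = 1176
20–39: 1138 × 0.956 = 1088
40+: 2371 × 0.954 + 9955 × 0.69 = 2262 + 6869 = 9131
Giving 1176 / 1088 / 9131.
Scenario B total after 3 periods: 11395
Difference B − A = 11395 − 10293 = 1102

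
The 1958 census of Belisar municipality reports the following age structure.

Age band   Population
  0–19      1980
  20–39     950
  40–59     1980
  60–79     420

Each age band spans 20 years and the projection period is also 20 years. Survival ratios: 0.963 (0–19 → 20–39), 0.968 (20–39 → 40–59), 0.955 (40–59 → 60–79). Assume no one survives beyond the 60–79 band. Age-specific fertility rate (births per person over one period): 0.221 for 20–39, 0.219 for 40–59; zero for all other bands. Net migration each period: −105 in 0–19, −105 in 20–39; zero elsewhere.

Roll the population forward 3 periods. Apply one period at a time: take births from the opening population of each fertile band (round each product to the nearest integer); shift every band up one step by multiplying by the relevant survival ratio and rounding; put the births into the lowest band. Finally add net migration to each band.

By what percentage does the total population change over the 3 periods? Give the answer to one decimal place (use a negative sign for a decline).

[period 1]
Births: 950 × 0.221 = 210 ; 1980 × 0.219 = 434 ⇒ total 644
20–39: 1980 × 0.963 = 1907
40–59: 950 × 0.968 = 920
60–79: 1980 × 0.955 = 1891
Net migration: 0–19 − 105 → 539; 20–39 − 105 → 1802
→ [539, 1802, 920, 1891]
[period 2]
Births: 1802 × 0.221 = 398 ; 920 × 0.219 = 201 ⇒ total 599
20–39: 539 × 0.963 = 519
40–59: 1802 × 0.968 = 1744
60–79: 920 × 0.955 = 879
Net migration: 0–19 − 105 → 494; 20–39 − 105 → 414
→ [494, 414, 1744, 879]
[period 3]
Births: 414 × 0.221 = 91 ; 1744 × 0.219 = 382 ⇒ total 473
20–39: 494 × 0.963 = 476
40–59: 414 × 0.968 = 401
60–79: 1744 × 0.955 = 1666
Net migration: 0–19 − 105 → 368; 20–39 − 105 → 371
→ [368, 371, 401, 1666]
Total: 5330 → 2806; change = -2524; percentage change = -47.4%

-47.4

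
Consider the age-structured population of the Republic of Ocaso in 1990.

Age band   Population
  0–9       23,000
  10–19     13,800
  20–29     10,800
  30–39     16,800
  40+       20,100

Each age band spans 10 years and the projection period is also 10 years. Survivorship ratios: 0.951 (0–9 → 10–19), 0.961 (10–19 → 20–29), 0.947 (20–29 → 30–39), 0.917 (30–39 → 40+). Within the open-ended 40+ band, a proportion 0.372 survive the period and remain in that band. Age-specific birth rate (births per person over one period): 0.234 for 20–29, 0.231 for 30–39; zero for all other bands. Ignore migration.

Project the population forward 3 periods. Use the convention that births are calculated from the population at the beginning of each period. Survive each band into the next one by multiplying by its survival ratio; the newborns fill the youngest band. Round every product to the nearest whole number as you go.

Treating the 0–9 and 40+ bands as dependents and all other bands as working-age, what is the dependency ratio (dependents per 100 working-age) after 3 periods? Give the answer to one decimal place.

— Period 1 —
Births: 10800 × 0.234 = 2527, 16800 × 0.231 = 3881 → total 6408
10–19: 23000 × 0.951 = 21873
20–29: 13800 × 0.961 = 13262
30–39: 10800 × 0.947 = 10228
40+: 16800 × 0.917 + 20100 × 0.372 = 15406 + 7477 = 22883
End of period: [6408, 21873, 13262, 10228, 22883]
— Period 2 —
Births: 13262 × 0.234 = 3103, 10228 × 0.231 = 2363 → total 5466
10–19: 6408 × 0.951 = 6094
20–29: 21873 × 0.961 = 21020
30–39: 13262 × 0.947 = 12559
40+: 10228 × 0.917 + 22883 × 0.372 = 9379 + 8512 = 17891
End of period: [5466, 6094, 21020, 12559, 17891]
— Period 3 —
Births: 21020 × 0.234 = 4919, 12559 × 0.231 = 2901 → total 7820
10–19: 5466 × 0.951 = 5198
20–29: 6094 × 0.961 = 5856
30–39: 21020 × 0.947 = 19906
40+: 12559 × 0.917 + 17891 × 0.372 = 11517 + 6655 = 18172
End of period: [7820, 5198, 5856, 19906, 18172]
Dependents (band 0–9 + band 40+) = 7820 + 18172 = 25992; working-age = 30960; ratio = 25992/30960 × 100 = 84.0

84.0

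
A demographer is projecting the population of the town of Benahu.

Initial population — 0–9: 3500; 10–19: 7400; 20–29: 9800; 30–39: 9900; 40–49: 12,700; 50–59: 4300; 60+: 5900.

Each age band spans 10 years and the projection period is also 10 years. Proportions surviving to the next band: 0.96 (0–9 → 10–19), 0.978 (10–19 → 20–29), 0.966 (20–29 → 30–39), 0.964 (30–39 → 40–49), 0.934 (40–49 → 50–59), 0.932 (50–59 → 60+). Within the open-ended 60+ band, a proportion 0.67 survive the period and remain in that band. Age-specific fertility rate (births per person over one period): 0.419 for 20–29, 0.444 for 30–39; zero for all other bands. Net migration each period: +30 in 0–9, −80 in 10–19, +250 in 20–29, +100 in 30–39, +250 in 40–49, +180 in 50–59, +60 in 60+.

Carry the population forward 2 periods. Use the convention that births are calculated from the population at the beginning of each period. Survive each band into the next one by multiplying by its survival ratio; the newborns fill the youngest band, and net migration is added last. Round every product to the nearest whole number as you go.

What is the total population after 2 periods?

(Groups numbered youngest = 1 to oldest = 7.)
[period 1]
Births: 9800 × 0.419 = 4106 ; 9900 × 0.444 = 4396 → 8502
Group 2: 3500 × 0.96 = 3360
Group 3: 7400 × 0.978 = 7237
Group 4: 9800 × 0.966 = 9467
Group 5: 9900 × 0.964 = 9544
Group 6: 12700 × 0.934 = 11862
Group 7: 4300 × 0.932 + 5900 × 0.67 = 4008 + 3953 = 7961
Net migration: Group 1 + 30 → 8532; Group 2 − 80 → 3280; Group 3 + 250 → 7487; Group 4 + 100 → 9567; Group 5 + 250 → 9794; Group 6 + 180 → 12042; Group 7 + 60 → 8021
Giving 8532 / 3280 / 7487 / 9567 / 9794 / 12042 / 8021.
[period 2]
Births: 7487 × 0.419 = 3137 ; 9567 × 0.444 = 4248 → 7385
Group 2: 8532 × 0.96 = 8191
Group 3: 3280 × 0.978 = 3208
Group 4: 7487 × 0.966 = 7232
Group 5: 9567 × 0.964 = 9223
Group 6: 9794 × 0.934 = 9148
Group 7: 12042 × 0.932 + 8021 × 0.67 = 11223 + 5374 = 16597
Net migration: Group 1 + 30 → 7415; Group 2 − 80 → 8111; Group 3 + 250 → 3458; Group 4 + 100 → 7332; Group 5 + 250 → 9473; Group 6 + 180 → 9328; Group 7 + 60 → 16657
Giving 7415 / 8111 / 3458 / 7332 / 9473 / 9328 / 16657.
Total after period 2: 7415 + 8111 + 3458 + 7332 + 9473 + 9328 + 16657 = 61774

61774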